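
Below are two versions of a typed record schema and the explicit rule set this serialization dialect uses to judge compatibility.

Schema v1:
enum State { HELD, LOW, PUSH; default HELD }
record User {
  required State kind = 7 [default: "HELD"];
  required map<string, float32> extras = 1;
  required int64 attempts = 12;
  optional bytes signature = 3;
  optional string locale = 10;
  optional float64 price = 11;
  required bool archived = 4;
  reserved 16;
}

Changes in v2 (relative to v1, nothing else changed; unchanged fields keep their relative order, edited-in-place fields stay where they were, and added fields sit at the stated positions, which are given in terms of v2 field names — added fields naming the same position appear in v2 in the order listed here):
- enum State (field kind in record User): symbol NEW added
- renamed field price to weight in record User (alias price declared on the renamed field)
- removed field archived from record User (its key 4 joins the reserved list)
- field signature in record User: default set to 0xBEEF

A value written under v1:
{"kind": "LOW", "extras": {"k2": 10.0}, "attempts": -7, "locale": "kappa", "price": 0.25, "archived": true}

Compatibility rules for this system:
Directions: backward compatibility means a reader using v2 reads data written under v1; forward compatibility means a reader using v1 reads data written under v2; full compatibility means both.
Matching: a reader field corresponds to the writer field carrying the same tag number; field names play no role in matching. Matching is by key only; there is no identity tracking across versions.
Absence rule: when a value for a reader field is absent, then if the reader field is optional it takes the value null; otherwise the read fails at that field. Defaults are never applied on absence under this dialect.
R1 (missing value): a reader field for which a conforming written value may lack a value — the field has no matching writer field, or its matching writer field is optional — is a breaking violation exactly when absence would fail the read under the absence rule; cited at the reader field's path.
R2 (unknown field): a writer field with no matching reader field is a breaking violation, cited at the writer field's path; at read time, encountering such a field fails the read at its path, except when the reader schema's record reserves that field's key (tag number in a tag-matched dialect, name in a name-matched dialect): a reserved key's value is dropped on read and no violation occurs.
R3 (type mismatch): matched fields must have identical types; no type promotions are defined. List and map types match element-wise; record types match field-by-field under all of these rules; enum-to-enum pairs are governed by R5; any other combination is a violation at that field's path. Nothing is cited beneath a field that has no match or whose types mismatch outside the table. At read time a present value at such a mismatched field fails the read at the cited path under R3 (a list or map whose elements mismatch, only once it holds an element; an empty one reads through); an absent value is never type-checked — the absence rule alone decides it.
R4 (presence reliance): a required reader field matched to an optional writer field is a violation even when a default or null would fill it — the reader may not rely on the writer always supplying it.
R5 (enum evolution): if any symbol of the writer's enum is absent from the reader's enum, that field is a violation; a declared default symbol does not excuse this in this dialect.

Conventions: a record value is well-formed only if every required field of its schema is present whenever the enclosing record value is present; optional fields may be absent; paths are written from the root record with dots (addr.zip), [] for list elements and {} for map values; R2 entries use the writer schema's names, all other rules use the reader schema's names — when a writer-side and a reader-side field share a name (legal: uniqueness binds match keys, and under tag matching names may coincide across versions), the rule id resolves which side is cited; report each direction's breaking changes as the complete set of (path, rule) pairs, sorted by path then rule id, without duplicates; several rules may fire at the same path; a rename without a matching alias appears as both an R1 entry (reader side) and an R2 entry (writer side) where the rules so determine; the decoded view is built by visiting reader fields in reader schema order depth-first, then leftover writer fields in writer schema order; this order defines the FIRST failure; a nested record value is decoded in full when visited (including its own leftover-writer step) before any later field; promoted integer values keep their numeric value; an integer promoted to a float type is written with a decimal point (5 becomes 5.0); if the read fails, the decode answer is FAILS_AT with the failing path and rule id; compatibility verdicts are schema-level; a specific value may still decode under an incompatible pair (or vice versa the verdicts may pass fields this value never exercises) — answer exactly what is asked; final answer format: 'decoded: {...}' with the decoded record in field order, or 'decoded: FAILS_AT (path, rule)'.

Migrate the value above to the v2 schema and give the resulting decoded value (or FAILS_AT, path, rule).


decoded: {"kind": "LOW", "extras": {"k2": 10.0}, "attempts": -7, "signature": null, "locale": "kappa", "weight": 0.25}

the writer's type comes first in each User pair
migrating the User value to v2:
  kind := "LOW"
  extras := {"k2": 10.0}
  attempts := -7
  signature := null (absent, optional -> null)
  locale := "kappa"
  weight := 0.25 (from writer price)
  writer archived: reserved -> dropped
  => decoded: {"kind": "LOW", "extras": {"k2": 10.0}, "attempts": -7, "signature": null, "locale": "kappa", "weight": 0.25}
ruling out the remaining User differences:
  enum State (field kind in record User): symbol NEW added -> a verdict-level change on User — the shown value reads the same
  field signature in record User: default set to 0xBEEF -> no rule fires on it and the decoded User view is identical with or without it


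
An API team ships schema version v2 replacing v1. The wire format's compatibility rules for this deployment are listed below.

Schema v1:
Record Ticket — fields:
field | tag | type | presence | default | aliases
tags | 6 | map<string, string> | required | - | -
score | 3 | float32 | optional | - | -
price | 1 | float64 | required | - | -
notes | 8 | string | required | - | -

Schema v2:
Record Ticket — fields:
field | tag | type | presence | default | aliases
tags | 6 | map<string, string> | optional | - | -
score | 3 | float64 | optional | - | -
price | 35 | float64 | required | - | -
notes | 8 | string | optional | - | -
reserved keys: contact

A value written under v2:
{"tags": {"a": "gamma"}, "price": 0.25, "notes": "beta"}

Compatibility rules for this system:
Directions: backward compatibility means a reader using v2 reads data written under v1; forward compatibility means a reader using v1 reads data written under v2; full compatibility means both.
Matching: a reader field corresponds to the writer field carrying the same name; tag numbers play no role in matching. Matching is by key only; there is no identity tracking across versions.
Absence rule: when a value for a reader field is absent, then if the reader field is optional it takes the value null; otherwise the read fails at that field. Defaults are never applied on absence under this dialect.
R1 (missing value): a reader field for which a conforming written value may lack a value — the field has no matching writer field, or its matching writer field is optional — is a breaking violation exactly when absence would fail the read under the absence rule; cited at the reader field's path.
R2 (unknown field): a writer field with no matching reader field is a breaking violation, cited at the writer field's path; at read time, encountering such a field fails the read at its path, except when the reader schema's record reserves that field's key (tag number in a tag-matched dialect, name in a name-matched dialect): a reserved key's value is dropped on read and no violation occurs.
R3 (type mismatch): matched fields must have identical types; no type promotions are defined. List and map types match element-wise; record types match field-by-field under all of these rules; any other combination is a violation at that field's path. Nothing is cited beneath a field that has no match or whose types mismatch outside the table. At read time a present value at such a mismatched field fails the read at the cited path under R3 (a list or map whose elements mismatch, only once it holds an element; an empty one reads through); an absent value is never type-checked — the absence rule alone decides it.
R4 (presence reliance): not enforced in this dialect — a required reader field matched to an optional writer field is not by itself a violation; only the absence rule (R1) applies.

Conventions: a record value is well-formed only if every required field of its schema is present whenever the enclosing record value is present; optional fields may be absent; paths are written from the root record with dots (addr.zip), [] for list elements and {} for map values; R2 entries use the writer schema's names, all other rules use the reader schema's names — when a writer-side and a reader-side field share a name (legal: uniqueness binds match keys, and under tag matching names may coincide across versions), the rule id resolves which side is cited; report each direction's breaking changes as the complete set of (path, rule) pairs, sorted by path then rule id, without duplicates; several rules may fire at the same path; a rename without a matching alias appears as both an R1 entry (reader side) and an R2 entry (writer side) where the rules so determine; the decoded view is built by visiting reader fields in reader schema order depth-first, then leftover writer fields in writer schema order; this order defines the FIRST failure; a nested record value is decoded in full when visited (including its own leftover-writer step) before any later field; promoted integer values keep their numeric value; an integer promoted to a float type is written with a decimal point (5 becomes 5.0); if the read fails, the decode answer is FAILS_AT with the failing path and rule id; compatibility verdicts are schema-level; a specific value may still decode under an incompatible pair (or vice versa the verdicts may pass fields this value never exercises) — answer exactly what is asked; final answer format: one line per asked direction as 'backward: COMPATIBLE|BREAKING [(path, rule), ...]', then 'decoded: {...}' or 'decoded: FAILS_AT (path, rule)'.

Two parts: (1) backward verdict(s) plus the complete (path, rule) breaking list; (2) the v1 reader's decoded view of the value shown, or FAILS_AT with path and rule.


arrows below run writer -> reader for Ticket
backward for Ticket (reader v2, writer v1):
  tags <- tags (map<string, string> -> map<string, string>, writer required)
  score <- score (float32 -> float64, writer optional)
  price <- price (float64 -> float64, writer required)
  notes <- notes (string -> string, writer required)
  violation R3 at score
  => backward verdict for Ticket: BREAKING, 1 violation(s)
decode walk for Ticket under reader schema v1:
  tags := {"a": "gamma"}
  score := null (not supplied -> null)
  price := 0.25
  notes := "beta"
  => decoded: {"tags": {"a": "gamma"}, "score": null, "price": 0.25, "notes": "beta"}
the rest of the Ticket diff is inert for this question:
  field price in record Ticket: tag 1 changed to 35 -> inert for the asked Ticket verdict: nothing fires
  field tags in record Ticket: required changed to optional -> fires only in the forward direction of Ticket, which is not asked here
  field notes in record Ticket: required changed to optional -> fires only in the forward direction of Ticket, which is not asked here

backward: BREAKING [(score, R3)]; decoded: {"tags": {"a": "gamma"}, "score": null, "price": 0.25, "notes": "beta"}


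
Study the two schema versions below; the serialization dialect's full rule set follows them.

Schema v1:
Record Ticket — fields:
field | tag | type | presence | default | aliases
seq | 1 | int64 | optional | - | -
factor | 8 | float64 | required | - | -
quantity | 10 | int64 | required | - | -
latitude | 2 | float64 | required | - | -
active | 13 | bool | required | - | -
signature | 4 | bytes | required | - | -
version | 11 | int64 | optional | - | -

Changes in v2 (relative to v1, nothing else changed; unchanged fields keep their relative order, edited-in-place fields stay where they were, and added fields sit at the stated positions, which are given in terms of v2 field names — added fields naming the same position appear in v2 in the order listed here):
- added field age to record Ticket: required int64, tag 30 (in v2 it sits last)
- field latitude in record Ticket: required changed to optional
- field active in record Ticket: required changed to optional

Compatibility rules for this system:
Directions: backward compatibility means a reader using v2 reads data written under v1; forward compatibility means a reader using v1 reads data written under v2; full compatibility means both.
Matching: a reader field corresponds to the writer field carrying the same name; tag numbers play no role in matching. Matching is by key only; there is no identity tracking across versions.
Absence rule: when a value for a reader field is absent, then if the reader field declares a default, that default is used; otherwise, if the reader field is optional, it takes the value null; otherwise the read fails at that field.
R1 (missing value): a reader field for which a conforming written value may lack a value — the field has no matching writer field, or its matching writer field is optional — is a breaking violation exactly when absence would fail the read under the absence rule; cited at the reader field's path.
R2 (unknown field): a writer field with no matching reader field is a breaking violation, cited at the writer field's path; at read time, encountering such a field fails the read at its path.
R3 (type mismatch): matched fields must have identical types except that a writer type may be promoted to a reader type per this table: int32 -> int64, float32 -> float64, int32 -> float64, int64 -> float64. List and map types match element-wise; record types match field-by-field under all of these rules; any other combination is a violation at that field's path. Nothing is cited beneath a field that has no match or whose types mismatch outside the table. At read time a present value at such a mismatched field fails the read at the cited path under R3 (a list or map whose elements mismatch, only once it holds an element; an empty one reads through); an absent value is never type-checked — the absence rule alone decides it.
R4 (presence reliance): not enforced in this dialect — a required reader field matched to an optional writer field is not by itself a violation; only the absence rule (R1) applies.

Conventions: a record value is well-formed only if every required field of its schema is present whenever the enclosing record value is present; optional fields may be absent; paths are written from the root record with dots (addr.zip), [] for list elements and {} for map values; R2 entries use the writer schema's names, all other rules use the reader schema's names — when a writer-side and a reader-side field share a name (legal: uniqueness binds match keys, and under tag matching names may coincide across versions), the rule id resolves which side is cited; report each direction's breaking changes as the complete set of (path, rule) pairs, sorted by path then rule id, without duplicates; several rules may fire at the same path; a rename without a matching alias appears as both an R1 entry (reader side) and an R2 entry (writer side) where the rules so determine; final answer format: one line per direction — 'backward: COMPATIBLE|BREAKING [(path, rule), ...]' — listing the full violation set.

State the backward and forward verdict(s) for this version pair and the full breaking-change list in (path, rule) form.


backward: BREAKING [(age, R1)]; forward: BREAKING [(active, R1), (age, R2), (latitude, R1)]

in Ticket below, arrows point writer -> reader
backward pass over Ticket, reader schema v2, writer schema v1:
  seq: paired with writer seq (int64 -> int64; writer optional)
  factor: paired with writer factor (float64 -> float64; writer required)
  quantity: paired with writer quantity (int64 -> int64; writer required)
  latitude: paired with writer latitude (float64 -> float64; writer required)
  active: paired with writer active (bool -> bool; writer required)
  signature: paired with writer signature (bytes -> bytes; writer required)
  version: paired with writer version (int64 -> int64; writer optional)
  no writer field matches reader age
  breaking: (age, R1)
  => 1 violation(s): backward is BREAKING for Ticket
forward pass over Ticket, reader schema v1, writer schema v2:
  seq: paired with writer seq (int64 -> int64; writer optional)
  factor: paired with writer factor (float64 -> float64; writer required)
  quantity: paired with writer quantity (int64 -> int64; writer required)
  latitude: paired with writer latitude (float64 -> float64; writer optional)
  active: paired with writer active (bool -> bool; writer optional)
  signature: paired with writer signature (bytes -> bytes; writer required)
  version: paired with writer version (int64 -> int64; writer optional)
  leftover writer field: age
  breaking: (active, R1)
  breaking: (age, R2)
  breaking: (latitude, R1)
  => 3 violation(s): forward is BREAKING for Ticket


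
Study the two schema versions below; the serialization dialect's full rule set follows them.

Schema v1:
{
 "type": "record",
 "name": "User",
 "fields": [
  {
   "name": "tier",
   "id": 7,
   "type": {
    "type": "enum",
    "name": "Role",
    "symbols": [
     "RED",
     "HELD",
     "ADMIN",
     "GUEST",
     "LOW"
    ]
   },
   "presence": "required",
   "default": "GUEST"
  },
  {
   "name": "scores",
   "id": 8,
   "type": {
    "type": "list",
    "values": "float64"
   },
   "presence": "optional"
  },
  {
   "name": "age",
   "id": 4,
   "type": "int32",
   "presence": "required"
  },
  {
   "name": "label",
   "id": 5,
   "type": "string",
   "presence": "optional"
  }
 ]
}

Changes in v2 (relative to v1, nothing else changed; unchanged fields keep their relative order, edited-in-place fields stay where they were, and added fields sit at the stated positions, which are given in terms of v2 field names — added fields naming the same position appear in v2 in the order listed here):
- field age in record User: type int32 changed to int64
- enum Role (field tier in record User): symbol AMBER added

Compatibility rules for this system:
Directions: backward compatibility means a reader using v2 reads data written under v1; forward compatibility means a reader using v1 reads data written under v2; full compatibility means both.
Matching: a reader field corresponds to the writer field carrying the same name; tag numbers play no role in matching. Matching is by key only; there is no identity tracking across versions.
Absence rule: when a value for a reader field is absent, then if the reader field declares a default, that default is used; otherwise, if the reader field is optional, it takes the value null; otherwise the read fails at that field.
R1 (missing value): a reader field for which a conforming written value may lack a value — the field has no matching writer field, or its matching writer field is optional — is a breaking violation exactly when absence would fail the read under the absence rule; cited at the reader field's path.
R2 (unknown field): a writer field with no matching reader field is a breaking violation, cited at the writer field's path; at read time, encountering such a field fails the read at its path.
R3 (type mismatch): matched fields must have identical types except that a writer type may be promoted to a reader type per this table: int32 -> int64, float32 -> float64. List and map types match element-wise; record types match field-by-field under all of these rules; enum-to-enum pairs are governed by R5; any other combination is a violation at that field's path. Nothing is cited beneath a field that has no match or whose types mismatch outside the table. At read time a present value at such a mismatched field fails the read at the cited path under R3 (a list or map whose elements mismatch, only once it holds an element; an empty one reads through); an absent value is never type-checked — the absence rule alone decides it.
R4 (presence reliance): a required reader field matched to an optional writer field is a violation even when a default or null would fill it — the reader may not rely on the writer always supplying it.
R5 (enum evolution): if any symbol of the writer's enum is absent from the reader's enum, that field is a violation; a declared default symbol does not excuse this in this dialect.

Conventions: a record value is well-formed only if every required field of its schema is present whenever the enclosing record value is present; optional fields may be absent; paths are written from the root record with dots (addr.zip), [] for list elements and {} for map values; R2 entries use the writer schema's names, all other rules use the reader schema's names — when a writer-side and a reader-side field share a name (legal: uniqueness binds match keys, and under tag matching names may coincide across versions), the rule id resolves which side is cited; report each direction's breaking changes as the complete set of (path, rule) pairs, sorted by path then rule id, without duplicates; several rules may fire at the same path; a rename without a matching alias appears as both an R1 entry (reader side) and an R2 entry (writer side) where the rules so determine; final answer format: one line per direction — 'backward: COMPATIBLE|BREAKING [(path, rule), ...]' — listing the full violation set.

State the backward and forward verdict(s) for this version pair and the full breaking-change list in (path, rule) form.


arrows below run writer -> reader for User
backward for User (reader v2, writer v1):
  tier: Role -> Role, writer required; from tier
  scores: list<float64> -> list<float64>, writer optional; from scores
  age: int32 -> int64, writer required; from age
  label: string -> string, writer optional; from label
  => backward: COMPATIBLE
forward for User (reader v1, writer v2):
  tier: Role -> Role, writer required; from tier
  scores: list<float64> -> list<float64>, writer optional; from scores
  age: int64 -> int32, writer required; from age
  label: string -> string, writer optional; from label
  breaking: (age, R3)
  breaking: (tier, R5)
  => forward verdict for User: BREAKING, 2 violation(s)

backward: COMPATIBLE []; forward: BREAKING [(age, R3), (tier, R5)]


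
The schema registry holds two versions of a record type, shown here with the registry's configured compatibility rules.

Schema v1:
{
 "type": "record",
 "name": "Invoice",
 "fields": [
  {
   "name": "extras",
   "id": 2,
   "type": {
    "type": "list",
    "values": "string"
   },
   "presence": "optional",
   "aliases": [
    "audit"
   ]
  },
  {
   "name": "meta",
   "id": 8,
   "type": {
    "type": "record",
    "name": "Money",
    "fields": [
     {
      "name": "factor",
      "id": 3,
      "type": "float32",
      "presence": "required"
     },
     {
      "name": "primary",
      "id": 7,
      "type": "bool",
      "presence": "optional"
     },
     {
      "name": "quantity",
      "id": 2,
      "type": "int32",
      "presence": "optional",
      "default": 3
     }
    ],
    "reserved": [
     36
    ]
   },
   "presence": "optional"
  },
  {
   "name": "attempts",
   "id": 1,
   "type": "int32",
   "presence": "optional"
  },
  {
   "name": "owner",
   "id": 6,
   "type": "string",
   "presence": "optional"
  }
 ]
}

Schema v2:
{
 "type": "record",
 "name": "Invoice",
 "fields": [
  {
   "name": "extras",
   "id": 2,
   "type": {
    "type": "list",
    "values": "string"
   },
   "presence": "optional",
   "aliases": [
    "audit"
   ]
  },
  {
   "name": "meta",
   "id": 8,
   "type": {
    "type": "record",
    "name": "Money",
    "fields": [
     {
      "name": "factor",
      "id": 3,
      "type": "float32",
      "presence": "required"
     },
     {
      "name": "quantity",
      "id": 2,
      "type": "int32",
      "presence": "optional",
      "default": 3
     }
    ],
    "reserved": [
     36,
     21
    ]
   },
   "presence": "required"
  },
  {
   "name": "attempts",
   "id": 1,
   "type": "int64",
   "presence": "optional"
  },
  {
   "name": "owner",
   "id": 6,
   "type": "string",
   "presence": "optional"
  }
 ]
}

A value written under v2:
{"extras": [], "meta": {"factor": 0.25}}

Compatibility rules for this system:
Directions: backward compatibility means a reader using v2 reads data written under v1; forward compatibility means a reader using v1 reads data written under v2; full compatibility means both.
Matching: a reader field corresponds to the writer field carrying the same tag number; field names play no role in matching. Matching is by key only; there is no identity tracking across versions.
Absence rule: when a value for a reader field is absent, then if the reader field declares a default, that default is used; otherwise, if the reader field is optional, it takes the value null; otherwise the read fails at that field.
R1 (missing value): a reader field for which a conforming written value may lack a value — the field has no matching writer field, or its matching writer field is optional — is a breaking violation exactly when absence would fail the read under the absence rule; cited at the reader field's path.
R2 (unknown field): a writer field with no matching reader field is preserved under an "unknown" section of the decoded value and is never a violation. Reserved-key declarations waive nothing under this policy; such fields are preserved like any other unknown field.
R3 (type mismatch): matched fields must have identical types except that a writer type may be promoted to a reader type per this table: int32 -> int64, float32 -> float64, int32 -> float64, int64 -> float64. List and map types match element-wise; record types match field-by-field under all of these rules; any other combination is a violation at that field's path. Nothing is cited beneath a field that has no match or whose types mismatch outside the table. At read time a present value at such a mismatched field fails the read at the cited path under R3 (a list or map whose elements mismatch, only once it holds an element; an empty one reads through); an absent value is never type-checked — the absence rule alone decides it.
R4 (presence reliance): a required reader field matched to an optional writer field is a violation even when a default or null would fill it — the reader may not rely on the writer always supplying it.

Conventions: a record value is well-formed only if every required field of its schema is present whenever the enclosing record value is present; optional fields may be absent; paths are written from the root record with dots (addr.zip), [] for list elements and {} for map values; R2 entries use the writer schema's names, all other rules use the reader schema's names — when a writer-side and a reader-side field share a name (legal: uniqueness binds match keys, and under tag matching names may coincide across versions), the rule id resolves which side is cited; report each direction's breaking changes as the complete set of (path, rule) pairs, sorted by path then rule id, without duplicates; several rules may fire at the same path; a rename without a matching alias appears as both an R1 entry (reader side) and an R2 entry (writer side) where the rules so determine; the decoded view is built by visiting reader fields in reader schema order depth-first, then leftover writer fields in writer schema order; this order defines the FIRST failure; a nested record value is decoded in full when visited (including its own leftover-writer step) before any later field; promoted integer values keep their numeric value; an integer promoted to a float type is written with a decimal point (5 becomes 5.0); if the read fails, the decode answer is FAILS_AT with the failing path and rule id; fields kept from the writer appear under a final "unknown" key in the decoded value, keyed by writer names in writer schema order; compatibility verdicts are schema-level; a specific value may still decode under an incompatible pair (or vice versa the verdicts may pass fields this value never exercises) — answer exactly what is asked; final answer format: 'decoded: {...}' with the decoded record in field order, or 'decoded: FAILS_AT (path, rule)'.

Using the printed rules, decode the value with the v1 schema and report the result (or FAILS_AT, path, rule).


arrows below run writer -> reader for Invoice
migrating the Invoice value to v1:
  extras := []
  meta.factor := 0.25
  meta.primary := null (missing; optional => null)
  meta.quantity := 3 (missing; default applied)
  attempts := null (missing; optional => null)
  owner := null (missing; optional => null)
  => decoded: {"extras": [], "meta": {"factor": 0.25, "primary": null, "quantity": 3}, "attempts": null, "owner": null}
checking off the Invoice differences that do not matter here:
  removed field primary from record Money -> triggers nothing under the printed rules; the Invoice answer is the same either way
  field attempts in record Invoice: type int32 changed to int64 -> shifts the Invoice verdicts, not this decode
  field meta in record Invoice: optional changed to required -> shifts the Invoice verdicts, not this decode

decoded: {"extras": [], "meta": {"factor": 0.25, "primary": null, "quantity": 3}, "attempts": null, "owner": null}


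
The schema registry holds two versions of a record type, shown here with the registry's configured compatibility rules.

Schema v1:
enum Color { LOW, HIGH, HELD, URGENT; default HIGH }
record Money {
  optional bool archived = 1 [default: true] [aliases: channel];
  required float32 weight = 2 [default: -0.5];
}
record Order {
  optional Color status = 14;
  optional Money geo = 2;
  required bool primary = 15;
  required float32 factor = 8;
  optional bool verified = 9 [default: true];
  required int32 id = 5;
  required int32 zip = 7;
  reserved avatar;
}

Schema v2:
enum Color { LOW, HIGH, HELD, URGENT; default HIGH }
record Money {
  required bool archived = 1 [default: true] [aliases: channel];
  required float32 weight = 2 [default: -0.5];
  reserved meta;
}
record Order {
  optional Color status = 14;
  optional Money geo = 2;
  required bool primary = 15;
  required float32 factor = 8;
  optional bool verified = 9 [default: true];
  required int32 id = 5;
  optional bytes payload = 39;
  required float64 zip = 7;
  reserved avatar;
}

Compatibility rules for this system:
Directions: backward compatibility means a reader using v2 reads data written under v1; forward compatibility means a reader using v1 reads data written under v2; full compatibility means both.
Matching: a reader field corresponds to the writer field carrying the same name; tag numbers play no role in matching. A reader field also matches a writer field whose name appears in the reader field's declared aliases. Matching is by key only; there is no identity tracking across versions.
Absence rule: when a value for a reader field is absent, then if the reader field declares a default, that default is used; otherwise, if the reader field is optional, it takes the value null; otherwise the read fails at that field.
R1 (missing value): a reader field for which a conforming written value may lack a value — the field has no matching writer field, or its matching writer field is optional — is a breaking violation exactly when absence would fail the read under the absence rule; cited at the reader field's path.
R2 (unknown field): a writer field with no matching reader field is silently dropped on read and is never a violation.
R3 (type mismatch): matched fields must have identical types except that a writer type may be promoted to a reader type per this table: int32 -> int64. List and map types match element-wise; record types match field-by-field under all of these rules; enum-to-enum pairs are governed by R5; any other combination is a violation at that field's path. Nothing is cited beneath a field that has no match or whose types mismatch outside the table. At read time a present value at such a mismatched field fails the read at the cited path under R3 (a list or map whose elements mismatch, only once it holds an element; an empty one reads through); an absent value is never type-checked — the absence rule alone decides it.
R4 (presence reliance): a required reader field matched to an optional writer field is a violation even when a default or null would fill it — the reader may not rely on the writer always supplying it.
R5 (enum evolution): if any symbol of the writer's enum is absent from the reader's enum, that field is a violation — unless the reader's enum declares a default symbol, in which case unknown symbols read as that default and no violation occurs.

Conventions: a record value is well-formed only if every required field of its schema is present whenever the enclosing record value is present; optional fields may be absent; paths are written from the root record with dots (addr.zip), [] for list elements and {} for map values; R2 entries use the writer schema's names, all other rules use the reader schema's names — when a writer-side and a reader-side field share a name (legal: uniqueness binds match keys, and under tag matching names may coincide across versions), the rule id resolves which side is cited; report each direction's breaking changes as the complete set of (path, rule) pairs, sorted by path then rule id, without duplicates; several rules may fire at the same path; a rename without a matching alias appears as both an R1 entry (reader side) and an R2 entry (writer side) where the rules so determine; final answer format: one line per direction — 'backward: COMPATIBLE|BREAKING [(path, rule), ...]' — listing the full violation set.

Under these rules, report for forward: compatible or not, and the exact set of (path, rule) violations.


forward: BREAKING [(zip, R3)]

the writer's type comes first in each Order pair
forward for Order (reader v1, writer v2):
  status: paired with writer status (Color -> Color; writer optional)
  geo: paired with writer geo (Money -> Money; writer optional)
  primary: paired with writer primary (bool -> bool; writer required)
  factor: paired with writer factor (float32 -> float32; writer required)
  verified: paired with writer verified (bool -> bool; writer optional)
  id: paired with writer id (int32 -> int32; writer required)
  zip: paired with writer zip (float64 -> int32; writer required)
  writer field payload has no reader counterpart
  geo.archived: paired with writer geo.archived (bool -> bool; writer required)
  geo.weight: paired with writer geo.weight (float32 -> float32; writer required)
  breaking: (zip, R3)
  => forward verdict for Order: BREAKING, 1 violation(s)
remaining Order differences; none change what is asked:
  field archived in record Money: optional changed to required -> affects backward compatibility only, which is not asked
  added field payload to record Order: optional bytes, tag 39 (in v2 it sits immediately before zip) -> no rule fires on it in Order's dialect; the asked verdict holds


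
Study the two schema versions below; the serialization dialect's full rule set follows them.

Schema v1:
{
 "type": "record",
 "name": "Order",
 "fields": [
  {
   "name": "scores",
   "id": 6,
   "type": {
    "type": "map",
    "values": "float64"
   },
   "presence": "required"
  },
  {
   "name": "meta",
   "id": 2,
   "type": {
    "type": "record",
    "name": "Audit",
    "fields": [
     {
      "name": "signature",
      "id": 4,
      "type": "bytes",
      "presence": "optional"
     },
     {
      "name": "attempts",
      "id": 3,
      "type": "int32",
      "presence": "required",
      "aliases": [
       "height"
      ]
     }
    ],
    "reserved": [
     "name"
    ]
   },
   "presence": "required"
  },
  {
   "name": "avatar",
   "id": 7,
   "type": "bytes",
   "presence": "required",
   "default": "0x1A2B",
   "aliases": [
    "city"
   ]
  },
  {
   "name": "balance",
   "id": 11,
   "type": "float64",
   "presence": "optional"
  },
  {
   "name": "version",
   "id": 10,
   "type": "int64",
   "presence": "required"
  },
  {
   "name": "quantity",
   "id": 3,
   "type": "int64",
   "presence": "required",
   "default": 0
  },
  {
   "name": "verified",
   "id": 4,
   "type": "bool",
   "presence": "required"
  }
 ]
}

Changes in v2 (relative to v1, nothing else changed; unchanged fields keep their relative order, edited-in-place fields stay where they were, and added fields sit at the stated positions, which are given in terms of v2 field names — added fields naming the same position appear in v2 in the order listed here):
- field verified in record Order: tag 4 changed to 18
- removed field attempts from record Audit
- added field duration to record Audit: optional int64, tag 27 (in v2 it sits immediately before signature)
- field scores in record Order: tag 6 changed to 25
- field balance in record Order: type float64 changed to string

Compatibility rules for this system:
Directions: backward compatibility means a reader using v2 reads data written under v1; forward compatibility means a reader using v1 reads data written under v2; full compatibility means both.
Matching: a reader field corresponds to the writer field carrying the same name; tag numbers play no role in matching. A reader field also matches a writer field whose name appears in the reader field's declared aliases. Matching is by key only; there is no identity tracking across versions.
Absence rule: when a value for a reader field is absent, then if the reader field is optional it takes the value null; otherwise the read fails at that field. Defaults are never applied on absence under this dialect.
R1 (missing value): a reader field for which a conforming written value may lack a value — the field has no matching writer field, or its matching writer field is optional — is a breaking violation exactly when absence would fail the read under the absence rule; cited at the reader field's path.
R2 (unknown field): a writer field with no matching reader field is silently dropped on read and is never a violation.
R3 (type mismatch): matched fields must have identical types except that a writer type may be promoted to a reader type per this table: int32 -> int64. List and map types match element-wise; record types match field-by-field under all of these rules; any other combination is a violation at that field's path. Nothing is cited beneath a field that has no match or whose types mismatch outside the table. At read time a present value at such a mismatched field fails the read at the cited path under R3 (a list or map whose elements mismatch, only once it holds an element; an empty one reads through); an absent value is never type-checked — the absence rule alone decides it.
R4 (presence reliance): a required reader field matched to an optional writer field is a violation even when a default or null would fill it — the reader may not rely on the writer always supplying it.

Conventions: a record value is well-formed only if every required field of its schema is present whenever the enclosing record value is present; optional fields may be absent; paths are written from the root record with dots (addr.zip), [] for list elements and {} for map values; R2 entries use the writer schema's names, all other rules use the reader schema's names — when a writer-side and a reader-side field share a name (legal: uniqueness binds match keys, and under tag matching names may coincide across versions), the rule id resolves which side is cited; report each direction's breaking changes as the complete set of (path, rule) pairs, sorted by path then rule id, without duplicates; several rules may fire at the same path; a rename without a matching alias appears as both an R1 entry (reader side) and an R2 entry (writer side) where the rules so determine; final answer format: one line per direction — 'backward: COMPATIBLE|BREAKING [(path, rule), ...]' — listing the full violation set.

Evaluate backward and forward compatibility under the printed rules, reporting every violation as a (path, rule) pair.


each type pair in Order: writer, then reader
backward analysis of Order with v2 as reader and v1 as writer:
  scores: paired with writer scores (map<string, float64> -> map<string, float64>; writer required)
  meta: paired with writer meta (Audit -> Audit; writer required)
  avatar: paired with writer avatar (bytes -> bytes; writer required)
  balance: paired with writer balance (float64 -> string; writer optional)
  version: paired with writer version (int64 -> int64; writer required)
  quantity: paired with writer quantity (int64 -> int64; writer required)
  verified: paired with writer verified (bool -> bool; writer required)
  meta.duration has no writer counterpart
  meta.signature: paired with writer meta.signature (bytes -> bytes; writer optional)
  writer meta.attempts: unknown to reader
  R3 fires at balance
  => 1 violation(s): backward is BREAKING for Order
forward analysis of Order with v1 as reader and v2 as writer:
  scores: paired with writer scores (map<string, float64> -> map<string, float64>; writer required)
  meta: paired with writer meta (Audit -> Audit; writer required)
  avatar: paired with writer avatar (bytes -> bytes; writer required)
  balance: paired with writer balance (string -> float64; writer optional)
  version: paired with writer version (int64 -> int64; writer required)
  quantity: paired with writer quantity (int64 -> int64; writer required)
  verified: paired with writer verified (bool -> bool; writer required)
  meta.signature: paired with writer meta.signature (bytes -> bytes; writer optional)
  meta.attempts has no writer counterpart
  writer meta.duration: unknown to reader
  R3 fires at balance
  R1 fires at meta.attempts
  => 2 violation(s): forward is BREAKING for Order

backward: BREAKING [(balance, R3)]; forward: BREAKING [(balance, R3), (meta.attempts, R1)]
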